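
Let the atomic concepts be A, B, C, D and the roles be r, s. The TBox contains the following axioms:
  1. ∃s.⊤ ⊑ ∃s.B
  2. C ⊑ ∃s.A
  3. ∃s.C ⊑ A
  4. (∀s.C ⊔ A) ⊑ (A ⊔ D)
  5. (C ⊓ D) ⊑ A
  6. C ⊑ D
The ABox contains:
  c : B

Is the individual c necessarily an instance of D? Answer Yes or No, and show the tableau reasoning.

1. c : D?  L(c) = {B} ∪ {¬D}
   open: L(c) ⊇ {A, B, ¬C, ¬D, ∀s.¬C, …} — c ∉ D possible
2. Hence c : D: not entailed.

No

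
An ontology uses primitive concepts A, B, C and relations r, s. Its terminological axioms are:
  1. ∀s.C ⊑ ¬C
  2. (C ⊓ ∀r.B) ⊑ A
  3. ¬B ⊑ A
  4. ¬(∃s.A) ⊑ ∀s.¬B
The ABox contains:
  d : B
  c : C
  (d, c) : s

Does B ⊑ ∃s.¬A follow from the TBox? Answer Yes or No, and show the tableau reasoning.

1. B ⊑ ∃s.¬A  ⇔  (B ⊓ ∀s.A) unsat w.r.t. T
   open: L(x₀) ⊇ {B, ¬C, ∀s.A, ∃s.A, ∃s.¬C} (+ ∃-successors)
2. Hence B ⊑ ∃s.¬A: not entailed.

No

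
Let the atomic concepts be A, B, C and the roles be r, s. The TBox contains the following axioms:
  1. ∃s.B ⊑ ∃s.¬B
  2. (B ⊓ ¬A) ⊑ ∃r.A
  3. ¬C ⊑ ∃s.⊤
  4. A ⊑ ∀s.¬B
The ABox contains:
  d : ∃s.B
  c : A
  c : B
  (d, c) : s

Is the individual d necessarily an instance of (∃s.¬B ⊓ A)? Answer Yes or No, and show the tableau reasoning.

1. d : (∃s.¬B ⊓ A)?  L(d) = {∃s.B} ∪ {(∀s.B ⊔ ¬A)}
   apply at d: ∃s.B⊑∃s.¬B
   open: L(d) ⊇ {C, ¬A, ¬B, ∃s.B, ∃s.¬B} (+ ∃-successors) — d ∉ (∃s.¬B ⊓ A) possible
2. Hence d : (∃s.¬B ⊓ A): not entailed.

No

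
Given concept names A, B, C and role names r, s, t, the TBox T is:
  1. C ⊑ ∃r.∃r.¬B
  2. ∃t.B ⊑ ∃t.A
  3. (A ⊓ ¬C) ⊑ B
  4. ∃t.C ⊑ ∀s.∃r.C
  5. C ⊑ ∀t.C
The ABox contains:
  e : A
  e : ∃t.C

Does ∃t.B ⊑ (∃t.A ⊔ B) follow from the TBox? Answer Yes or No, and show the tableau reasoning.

1. ∃t.B ⊑ (∃t.A ⊔ B)  ⇔  (∃t.B ⊓ (∀t.¬A ⊓ ¬B)) unsat w.r.t. T
   all branches close; clash {B, ¬B} at x₀
2. Hence ∃t.B ⊑ (∃t.A ⊔ B): entailed.

Yes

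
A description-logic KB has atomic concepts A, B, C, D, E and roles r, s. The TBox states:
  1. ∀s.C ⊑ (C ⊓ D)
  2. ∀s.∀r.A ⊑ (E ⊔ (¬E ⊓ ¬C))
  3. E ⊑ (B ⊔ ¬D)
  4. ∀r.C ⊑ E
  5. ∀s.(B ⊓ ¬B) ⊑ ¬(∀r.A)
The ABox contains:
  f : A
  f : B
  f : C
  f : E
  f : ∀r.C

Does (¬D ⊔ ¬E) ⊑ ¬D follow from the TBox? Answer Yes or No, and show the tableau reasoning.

No

1. (¬D ⊔ ¬E) ⊑ ¬D  ⇔  ((¬D ⊔ ¬E) ⊓ D) unsat w.r.t. T
   open: L(x₀) ⊇ {D, ¬E, ∃r.¬C, ∃s.(¬B ⊔ B), ∃s.¬C, …} (+ ∃-successors)
2. Hence (¬D ⊔ ¬E) ⊑ ¬D: not entailed.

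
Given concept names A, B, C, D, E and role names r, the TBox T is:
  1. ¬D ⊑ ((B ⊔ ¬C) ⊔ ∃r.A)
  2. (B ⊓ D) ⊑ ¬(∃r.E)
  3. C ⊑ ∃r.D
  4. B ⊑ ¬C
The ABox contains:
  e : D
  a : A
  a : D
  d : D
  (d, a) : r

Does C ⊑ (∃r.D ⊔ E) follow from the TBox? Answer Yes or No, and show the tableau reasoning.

1. C ⊑ (∃r.D ⊔ E)  ⇔  (C ⊓ (∀r.¬D ⊓ ¬E)) unsat w.r.t. T
   all branches close; clash {C, ¬C} at x₀
2. Hence C ⊑ (∃r.D ⊔ E): entailed.

Yes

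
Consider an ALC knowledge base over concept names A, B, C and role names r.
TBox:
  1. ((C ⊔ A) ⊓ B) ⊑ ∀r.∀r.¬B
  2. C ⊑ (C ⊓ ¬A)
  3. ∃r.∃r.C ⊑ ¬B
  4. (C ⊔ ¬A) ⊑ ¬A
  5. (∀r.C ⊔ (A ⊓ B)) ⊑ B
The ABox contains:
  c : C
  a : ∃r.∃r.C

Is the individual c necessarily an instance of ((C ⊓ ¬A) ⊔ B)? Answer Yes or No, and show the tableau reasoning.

Yes

1. c : ((C ⊓ ¬A) ⊔ B)?  L(c) = {C} ∪ {((¬C ⊔ A) ⊓ ¬B)}
   clash {A, ¬A} at c — c ∈ ((C ⊓ ¬A) ⊔ B)
2. Hence c : ((C ⊓ ¬A) ⊔ B): entailed.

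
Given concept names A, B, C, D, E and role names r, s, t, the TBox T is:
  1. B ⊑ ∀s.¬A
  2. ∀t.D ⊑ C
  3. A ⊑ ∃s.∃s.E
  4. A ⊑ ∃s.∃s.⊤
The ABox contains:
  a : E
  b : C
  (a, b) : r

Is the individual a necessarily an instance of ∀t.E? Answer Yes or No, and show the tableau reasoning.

1. a : ∀t.E?  L(a) = {E} ∪ {∃t.¬E}
   open: L(a) ⊇ {E, ¬A, ¬B, ∃t.¬D, ∃t.¬E} (+ ∃-successors) — a ∉ ∀t.E possible
2. Hence a : ∀t.E: not entailed.

No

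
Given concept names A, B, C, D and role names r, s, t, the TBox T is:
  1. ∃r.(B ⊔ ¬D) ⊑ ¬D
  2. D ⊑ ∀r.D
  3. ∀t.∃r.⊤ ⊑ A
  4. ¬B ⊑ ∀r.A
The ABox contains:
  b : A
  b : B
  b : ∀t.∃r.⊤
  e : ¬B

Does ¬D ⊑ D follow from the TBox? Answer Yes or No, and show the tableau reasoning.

No

1. ¬D ⊑ D  ⇔  (¬D ⊓ ¬D) unsat w.r.t. T
   open: L(x₀) ⊇ {B, ¬D, ∃t.∀r.⊥} (+ ∃-successors)
2. Hence ¬D ⊑ D: not entailed.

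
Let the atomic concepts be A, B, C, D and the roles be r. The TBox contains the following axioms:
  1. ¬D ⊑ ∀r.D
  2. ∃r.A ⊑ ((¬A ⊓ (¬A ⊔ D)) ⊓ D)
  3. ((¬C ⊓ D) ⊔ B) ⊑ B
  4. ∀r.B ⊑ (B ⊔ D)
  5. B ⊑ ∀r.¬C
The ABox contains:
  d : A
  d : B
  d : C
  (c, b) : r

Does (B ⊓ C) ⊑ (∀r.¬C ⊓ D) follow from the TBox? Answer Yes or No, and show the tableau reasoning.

1. (B ⊓ C) ⊑ (∀r.¬C ⊓ D)  ⇔  ((B ⊓ C) ⊓ (∃r.C ⊔ ¬D)) unsat w.r.t. T
   apply at x₀: B⊑∀r.¬C
   open: L(x₀) ⊇ {B, C, ¬D, ∀r.D, ∀r.¬A, …}
2. Hence (B ⊓ C) ⊑ (∀r.¬C ⊓ D): not entailed.

No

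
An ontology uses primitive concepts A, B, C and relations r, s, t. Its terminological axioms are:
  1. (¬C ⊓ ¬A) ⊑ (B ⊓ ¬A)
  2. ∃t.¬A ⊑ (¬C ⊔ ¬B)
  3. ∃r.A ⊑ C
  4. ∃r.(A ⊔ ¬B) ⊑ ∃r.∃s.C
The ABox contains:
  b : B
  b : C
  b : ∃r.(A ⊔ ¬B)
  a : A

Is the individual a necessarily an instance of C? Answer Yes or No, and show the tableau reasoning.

1. a : C?  L(a) = {A} ∪ {¬C}
   open: L(a) ⊇ {A, ¬C, ∀r.(¬A ⊓ B), ∀r.¬A, ∀t.A} — a ∉ C possible
2. Hence a : C: not entailed.

No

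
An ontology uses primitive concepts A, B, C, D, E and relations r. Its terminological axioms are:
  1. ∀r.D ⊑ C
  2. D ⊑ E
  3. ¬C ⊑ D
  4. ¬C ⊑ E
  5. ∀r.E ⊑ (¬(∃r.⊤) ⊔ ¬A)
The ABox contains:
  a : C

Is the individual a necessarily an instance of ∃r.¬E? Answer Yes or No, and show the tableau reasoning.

No

1. a : ∃r.¬E?  L(a) = {C} ∪ {∀r.E}
   apply at a: ∀r.E⊑(¬(∃r.⊤) ⊔ ¬A)
   open: L(a) ⊇ {C, ¬D, ∀r.E, ∀r.⊥} — a ∉ ∃r.¬E possible
2. Hence a : ∃r.¬E: not entailed.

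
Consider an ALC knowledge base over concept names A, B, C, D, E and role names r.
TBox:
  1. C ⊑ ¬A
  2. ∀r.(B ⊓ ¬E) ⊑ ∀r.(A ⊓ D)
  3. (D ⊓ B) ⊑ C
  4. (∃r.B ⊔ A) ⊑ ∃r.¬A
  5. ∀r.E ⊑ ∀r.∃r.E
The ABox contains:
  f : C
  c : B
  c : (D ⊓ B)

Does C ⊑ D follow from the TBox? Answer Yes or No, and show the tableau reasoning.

No

1. C ⊑ D  ⇔  (C ⊓ ¬D) unsat w.r.t. T
   apply at x₀: C⊑¬A
   open: L(x₀) ⊇ {C, ¬A, ¬D, ∀r.¬B, ∃r.(¬B ⊔ E), …} (+ ∃-successors)
2. Hence C ⊑ D: not entailed.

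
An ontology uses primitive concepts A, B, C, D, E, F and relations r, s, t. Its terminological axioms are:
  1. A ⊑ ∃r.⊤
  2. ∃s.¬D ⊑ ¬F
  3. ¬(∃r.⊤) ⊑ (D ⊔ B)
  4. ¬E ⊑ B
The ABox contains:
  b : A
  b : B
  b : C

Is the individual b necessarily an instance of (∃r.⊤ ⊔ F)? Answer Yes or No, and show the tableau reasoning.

Yes

1. b : (∃r.⊤ ⊔ F)?  L(b) = {A, B, C} ∪ {(∀r.⊥ ⊓ ¬F)}
   clash ⊥ at an ∃-successor — b ∈ (∃r.⊤ ⊔ F)
2. Hence b : (∃r.⊤ ⊔ F): entailed.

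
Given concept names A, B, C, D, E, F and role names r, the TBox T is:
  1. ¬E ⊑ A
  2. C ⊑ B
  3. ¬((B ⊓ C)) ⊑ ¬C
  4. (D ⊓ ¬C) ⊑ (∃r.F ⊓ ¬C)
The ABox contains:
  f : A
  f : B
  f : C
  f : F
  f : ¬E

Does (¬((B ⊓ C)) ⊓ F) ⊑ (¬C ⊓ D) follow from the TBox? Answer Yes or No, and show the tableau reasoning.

1. (¬((B ⊓ C)) ⊓ F) ⊑ (¬C ⊓ D)  ⇔  (((¬B ⊔ ¬C) ⊓ F) ⊓ (C ⊔ ¬D)) unsat w.r.t. T
   apply at x₀: ¬((B ⊓ C))⊑¬C
   open: L(x₀) ⊇ {E, F, ¬C, ¬D}
2. Hence (¬((B ⊓ C)) ⊓ F) ⊑ (¬C ⊓ D): not entailed.

No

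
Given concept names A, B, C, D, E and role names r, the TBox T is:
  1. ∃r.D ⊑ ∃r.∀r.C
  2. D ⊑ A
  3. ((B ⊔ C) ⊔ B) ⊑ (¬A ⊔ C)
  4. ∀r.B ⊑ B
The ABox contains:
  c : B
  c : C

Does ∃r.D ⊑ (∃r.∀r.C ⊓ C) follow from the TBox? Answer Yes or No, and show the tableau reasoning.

1. ∃r.D ⊑ (∃r.∀r.C ⊓ C)  ⇔  (∃r.D ⊓ (∀r.∃r.¬C ⊔ ¬C)) unsat w.r.t. T
   apply at x₀: ∃r.D⊑∃r.∀r.C
   open: L(x₀) ⊇ {¬B, ¬C, ¬D, ∃r.D, ∃r.¬B, …} (+ ∃-successors)
2. Hence ∃r.D ⊑ (∃r.∀r.C ⊓ C): not entailed.

No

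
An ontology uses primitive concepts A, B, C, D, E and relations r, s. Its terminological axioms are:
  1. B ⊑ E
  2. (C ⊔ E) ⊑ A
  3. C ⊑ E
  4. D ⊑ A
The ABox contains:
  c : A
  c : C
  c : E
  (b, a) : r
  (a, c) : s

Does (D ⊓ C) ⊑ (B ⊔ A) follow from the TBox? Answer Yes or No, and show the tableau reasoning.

Yes

1. (D ⊓ C) ⊑ (B ⊔ A)  ⇔  ((D ⊓ C) ⊓ (¬B ⊓ ¬A)) unsat w.r.t. T
   all branches close; clash {A, ¬A} at x₀
2. Hence (D ⊓ C) ⊑ (B ⊔ A): entailed.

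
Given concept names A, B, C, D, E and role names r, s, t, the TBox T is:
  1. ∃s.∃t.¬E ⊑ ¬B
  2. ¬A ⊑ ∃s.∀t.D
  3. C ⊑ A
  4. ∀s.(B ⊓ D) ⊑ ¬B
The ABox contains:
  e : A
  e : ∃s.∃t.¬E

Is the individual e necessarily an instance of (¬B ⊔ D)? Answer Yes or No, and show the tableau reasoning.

Yes

1. e : (¬B ⊔ D)?  L(e) = {A, ∃s.∃t.¬E} ∪ {(B ⊓ ¬D)}
   clash {B, ¬B} at e — e ∈ (¬B ⊔ D)
2. Hence e : (¬B ⊔ D): entailed.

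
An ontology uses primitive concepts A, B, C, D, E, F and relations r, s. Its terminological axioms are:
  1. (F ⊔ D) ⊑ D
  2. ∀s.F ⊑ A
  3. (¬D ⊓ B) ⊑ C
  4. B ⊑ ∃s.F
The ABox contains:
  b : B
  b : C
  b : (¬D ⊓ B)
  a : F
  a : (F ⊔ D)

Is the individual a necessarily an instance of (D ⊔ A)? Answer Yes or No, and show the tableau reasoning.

Yes

1. a : (D ⊔ A)?  L(a) = {F, (F ⊔ D)} ∪ {(¬D ⊓ ¬A)}
   clash {D, ¬D} at a — a ∈ (D ⊔ A)
2. Hence a : (D ⊔ A): entailed.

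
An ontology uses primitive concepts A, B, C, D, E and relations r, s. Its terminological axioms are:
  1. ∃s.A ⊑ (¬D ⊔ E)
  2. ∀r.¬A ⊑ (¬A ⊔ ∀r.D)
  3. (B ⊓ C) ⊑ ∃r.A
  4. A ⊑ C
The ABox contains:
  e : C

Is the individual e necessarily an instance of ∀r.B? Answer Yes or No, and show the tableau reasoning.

No

1. e : ∀r.B?  L(e) = {C} ∪ {∃r.¬B}
   open: L(e) ⊇ {C, ¬B, ∀s.¬A, ∃r.A, ∃r.¬B} (+ ∃-successors) — e ∉ ∀r.B possible
2. Hence e : ∀r.B: not entailed.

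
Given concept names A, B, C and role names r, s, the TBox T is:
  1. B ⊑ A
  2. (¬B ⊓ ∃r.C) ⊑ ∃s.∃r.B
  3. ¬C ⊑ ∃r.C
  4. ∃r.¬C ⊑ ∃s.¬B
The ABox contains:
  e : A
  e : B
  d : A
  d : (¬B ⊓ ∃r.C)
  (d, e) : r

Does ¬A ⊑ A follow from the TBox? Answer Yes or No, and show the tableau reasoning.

1. ¬A ⊑ A  ⇔  (¬A ⊓ ¬A) unsat w.r.t. T
   open: L(x₀) ⊇ {C, ¬A, ¬B, ∀r.C, ∀r.¬C}
2. Hence ¬A ⊑ A: not entailed.

No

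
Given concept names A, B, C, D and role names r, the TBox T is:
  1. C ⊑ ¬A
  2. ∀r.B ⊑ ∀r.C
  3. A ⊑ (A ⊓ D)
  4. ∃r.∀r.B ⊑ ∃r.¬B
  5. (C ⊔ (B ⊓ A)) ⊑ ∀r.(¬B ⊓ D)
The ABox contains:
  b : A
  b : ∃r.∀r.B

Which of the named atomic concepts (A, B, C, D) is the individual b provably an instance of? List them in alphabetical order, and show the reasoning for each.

{A, D}

1. b : A?  L(b) = {A, ∃r.∀r.B} ∪ {¬A}
   clash {A, ¬A} at b — b ∈ A
2. b : B?  L(b) = {A, ∃r.∀r.B} ∪ {¬B}
   apply at b: A⊑(A ⊓ D); ∃r.∀r.B⊑∃r.¬B
   open: L(b) ⊇ {A, D, ¬B, ¬C, ∃r.¬B, …} (+ ∃-successors) — b ∉ B possible
3. b : C?  L(b) = {A, ∃r.∀r.B} ∪ {¬C}
   apply at b: A⊑(A ⊓ D); ∃r.∀r.B⊑∃r.¬B
   open: L(b) ⊇ {A, D, ¬B, ¬C, ∃r.¬B, …} (+ ∃-successors) — b ∉ C possible
4. b : D?  L(b) = {A, ∃r.∀r.B} ∪ {¬D}
   clash {D, ¬D} at b — b ∈ D
5. Entailed for b: {A, D}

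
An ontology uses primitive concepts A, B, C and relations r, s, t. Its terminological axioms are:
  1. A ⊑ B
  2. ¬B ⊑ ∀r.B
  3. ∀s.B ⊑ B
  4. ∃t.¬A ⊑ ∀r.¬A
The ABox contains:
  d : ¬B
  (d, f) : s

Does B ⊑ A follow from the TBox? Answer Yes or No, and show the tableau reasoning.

No

1. B ⊑ A  ⇔  (B ⊓ ¬A) unsat w.r.t. T
   open: L(x₀) ⊇ {B, ¬A, ∀t.A}
2. Hence B ⊑ A: not entailed.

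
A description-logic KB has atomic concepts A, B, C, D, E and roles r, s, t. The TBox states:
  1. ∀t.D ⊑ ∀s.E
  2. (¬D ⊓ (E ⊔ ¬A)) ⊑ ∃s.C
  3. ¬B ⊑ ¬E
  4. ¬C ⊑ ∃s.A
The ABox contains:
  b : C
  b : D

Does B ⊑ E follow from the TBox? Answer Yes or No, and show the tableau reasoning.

No

1. B ⊑ E  ⇔  (B ⊓ ¬E) unsat w.r.t. T
   open: L(x₀) ⊇ {B, C, D, ¬E, ∃t.¬D} (+ ∃-successors)
2. Hence B ⊑ E: not entailed.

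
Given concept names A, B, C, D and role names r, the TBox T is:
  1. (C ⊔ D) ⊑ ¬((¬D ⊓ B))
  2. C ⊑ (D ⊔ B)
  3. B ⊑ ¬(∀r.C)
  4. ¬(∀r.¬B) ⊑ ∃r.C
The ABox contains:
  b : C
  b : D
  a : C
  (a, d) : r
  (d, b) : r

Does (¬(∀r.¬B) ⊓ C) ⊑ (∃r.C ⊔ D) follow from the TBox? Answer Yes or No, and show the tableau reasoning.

Yes

1. (¬(∀r.¬B) ⊓ C) ⊑ (∃r.C ⊔ D)  ⇔  ((∃r.B ⊓ C) ⊓ (∀r.¬C ⊓ ¬D)) unsat w.r.t. T
   all branches close; clash {B, ¬B} at x₀
2. Hence (¬(∀r.¬B) ⊓ C) ⊑ (∃r.C ⊔ D): entailed.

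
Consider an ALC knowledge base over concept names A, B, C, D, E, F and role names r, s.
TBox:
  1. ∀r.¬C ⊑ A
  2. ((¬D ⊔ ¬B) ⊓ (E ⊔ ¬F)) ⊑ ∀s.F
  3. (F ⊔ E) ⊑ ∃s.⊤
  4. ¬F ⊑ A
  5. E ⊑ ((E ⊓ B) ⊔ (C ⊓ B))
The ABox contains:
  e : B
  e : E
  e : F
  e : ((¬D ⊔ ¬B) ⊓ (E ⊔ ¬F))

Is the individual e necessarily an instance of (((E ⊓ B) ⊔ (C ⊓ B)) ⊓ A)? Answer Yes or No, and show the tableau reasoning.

1. e : (((E ⊓ B) ⊔ (C ⊓ B)) ⊓ A)?  L(e) = {B, E, F, ((¬D ⊔ ¬B) ⊓ (E ⊔ ¬F))} ∪ {(((¬E ⊔ ¬B) ⊓ (¬C ⊔ ¬B)) ⊔ ¬A)}
   apply at e: ((¬D ⊔ ¬B) ⊓ (E ⊔ ¬F))⊑∀s.F; E⊑((E ⊓ B) ⊔ (C ⊓ B))
   open: L(e) ⊇ {B, E, F, ¬A, ¬D, …} (+ ∃-successors) — e ∉ (((E ⊓ B) ⊔ (C ⊓ B)) ⊓ A) possible
2. Hence e : (((E ⊓ B) ⊔ (C ⊓ B)) ⊓ A): not entailed.

No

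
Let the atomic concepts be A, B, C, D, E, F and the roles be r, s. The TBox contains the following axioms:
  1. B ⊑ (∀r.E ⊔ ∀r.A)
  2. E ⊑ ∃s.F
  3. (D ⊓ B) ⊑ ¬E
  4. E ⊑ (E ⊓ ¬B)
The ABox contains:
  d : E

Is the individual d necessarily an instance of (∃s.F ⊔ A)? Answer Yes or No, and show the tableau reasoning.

Yes

1. d : (∃s.F ⊔ A)?  L(d) = {E} ∪ {(∀s.¬F ⊓ ¬A)}
   clash {E, ¬E} at d — d ∈ (∃s.F ⊔ A)
2. Hence d : (∃s.F ⊔ A): entailed.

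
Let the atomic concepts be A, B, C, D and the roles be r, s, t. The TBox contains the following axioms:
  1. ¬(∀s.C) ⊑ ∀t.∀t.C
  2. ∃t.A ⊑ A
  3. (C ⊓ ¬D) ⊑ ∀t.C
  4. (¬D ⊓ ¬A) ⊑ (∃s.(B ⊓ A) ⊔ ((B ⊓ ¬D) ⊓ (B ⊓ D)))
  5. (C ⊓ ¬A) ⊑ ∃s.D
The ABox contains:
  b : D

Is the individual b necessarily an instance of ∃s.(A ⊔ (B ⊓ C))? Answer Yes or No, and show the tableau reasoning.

No

1. b : ∃s.(A ⊔ (B ⊓ C))?  L(b) = {D} ∪ {∀s.(¬A ⊓ (¬B ⊔ ¬C))}
   open: L(b) ⊇ {D, ¬C, ∀s.(¬A ⊓ (¬B ⊔ ¬C)), ∀s.C, ∀t.¬A} — b ∉ ∃s.(A ⊔ (B ⊓ C)) possible
2. Hence b : ∃s.(A ⊔ (B ⊓ C)): not entailed.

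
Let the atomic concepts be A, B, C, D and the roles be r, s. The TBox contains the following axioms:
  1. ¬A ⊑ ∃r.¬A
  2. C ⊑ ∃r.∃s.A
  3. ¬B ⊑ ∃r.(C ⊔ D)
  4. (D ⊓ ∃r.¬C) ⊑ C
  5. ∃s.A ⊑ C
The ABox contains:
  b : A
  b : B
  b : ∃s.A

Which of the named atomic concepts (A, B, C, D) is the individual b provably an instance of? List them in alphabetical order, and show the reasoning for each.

{A, B, C}

1. b : A?  L(b) = {A, B, ∃s.A} ∪ {¬A}
   clash {A, ¬A} at b — b ∈ A
2. b : B?  L(b) = {A, B, ∃s.A} ∪ {¬B}
   clash {B, ¬B} at b — b ∈ B
3. b : C?  L(b) = {A, B, ∃s.A} ∪ {¬C}
   clash {C, ¬C} at b — b ∈ C
4. b : D?  L(b) = {A, B, ∃s.A} ∪ {¬D}
   apply at b: ∃s.A⊑C
   open: L(b) ⊇ {A, B, C, ¬D, ∃r.∃s.A, …} (+ ∃-successors) — b ∉ D possible
5. Entailed for b: {A, B, C}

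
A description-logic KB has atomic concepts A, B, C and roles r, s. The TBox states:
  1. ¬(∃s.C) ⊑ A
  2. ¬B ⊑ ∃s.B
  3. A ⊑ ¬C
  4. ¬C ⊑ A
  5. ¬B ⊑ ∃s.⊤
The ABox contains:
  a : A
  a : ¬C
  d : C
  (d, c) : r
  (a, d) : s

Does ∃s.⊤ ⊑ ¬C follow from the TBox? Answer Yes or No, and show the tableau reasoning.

1. ∃s.⊤ ⊑ ¬C  ⇔  (∃s.⊤ ⊓ C) unsat w.r.t. T
   open: L(x₀) ⊇ {B, C, ¬A, ∃s.C, ∃s.⊤} (+ ∃-successors)
2. Hence ∃s.⊤ ⊑ ¬C: not entailed.

No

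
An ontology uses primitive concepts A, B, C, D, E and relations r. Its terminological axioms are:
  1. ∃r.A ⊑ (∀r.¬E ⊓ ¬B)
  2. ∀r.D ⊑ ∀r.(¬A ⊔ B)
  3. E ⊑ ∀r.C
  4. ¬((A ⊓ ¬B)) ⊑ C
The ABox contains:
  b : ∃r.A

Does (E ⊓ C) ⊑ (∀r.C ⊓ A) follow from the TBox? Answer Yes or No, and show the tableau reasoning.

No

1. (E ⊓ C) ⊑ (∀r.C ⊓ A)  ⇔  ((E ⊓ C) ⊓ (∃r.¬C ⊔ ¬A)) unsat w.r.t. T
   apply at x₀: E⊑∀r.C
   open: L(x₀) ⊇ {C, E, ¬A, ∀r.C, ∀r.¬A, …} (+ ∃-successors)
2. Hence (E ⊓ C) ⊑ (∀r.C ⊓ A): not entailed.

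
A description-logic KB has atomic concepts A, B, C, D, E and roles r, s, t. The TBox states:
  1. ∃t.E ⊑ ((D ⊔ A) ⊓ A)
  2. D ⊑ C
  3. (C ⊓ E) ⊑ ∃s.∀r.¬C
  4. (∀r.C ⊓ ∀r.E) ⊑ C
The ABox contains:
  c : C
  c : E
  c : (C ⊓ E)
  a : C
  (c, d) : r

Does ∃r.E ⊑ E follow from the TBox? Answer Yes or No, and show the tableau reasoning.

1. ∃r.E ⊑ E  ⇔  (∃r.E ⊓ ¬E) unsat w.r.t. T
   open: L(x₀) ⊇ {¬D, ¬E, ∀t.¬E, ∃r.E, ∃r.¬C} (+ ∃-successors)
2. Hence ∃r.E ⊑ E: not entailed.

No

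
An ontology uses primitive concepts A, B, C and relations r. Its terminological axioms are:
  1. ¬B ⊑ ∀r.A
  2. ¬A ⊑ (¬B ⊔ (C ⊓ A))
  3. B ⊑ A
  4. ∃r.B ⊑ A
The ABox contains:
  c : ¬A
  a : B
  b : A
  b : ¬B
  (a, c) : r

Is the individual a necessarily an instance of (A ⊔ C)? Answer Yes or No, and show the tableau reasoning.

Yes

1. a : (A ⊔ C)?  L(a) = {B} ∪ {(¬A ⊓ ¬C)}
   clash {A, ¬A} at a — a ∈ (A ⊔ C)
2. Hence a : (A ⊔ C): entailed.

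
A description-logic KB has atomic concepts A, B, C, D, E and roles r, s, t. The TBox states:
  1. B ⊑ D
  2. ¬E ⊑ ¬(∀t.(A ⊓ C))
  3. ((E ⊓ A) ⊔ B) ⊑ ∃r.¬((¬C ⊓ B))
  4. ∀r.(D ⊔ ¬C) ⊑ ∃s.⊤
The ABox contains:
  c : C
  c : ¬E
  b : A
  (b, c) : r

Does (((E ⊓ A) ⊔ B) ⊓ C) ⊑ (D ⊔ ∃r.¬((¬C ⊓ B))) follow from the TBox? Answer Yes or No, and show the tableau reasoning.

1. (((E ⊓ A) ⊔ B) ⊓ C) ⊑ (D ⊔ ∃r.¬((¬C ⊓ B)))  ⇔  ((((E ⊓ A) ⊔ B) ⊓ C) ⊓ (¬D ⊓ ∀r.(¬C ⊓ B))) unsat w.r.t. T
   all branches close; clash {D, ¬D} at x₀
2. Hence (((E ⊓ A) ⊔ B) ⊓ C) ⊑ (D ⊔ ∃r.¬((¬C ⊓ B))): entailed.

Yes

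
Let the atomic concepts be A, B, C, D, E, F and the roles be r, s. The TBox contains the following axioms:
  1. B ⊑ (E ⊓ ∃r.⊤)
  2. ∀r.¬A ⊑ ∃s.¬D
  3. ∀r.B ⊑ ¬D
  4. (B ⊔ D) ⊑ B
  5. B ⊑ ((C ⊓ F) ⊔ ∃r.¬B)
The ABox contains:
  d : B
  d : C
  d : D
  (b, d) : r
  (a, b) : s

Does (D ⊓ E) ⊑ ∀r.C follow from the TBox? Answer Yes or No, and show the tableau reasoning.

No

1. (D ⊓ E) ⊑ ∀r.C  ⇔  ((D ⊓ E) ⊓ ∃r.¬C) unsat w.r.t. T
   open: L(x₀) ⊇ {B, D, E, ∃r.A, ∃r.¬B, …} (+ ∃-successors)
2. Hence (D ⊓ E) ⊑ ∀r.C: not entailed.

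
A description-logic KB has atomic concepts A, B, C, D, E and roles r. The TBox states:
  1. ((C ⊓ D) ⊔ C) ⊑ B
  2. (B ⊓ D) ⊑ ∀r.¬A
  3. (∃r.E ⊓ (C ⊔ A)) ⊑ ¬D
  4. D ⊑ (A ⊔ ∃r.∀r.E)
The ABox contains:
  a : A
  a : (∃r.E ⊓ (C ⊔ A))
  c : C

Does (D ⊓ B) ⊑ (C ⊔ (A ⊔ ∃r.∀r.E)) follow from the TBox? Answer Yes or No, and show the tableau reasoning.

Yes

1. (D ⊓ B) ⊑ (C ⊔ (A ⊔ ∃r.∀r.E))  ⇔  ((D ⊓ B) ⊓ (¬C ⊓ (¬A ⊓ ∀r.∃r.¬E))) unsat w.r.t. T
   all branches close; clash {D, ¬D} at x₀
2. Hence (D ⊓ B) ⊑ (C ⊔ (A ⊔ ∃r.∀r.E)): entailed.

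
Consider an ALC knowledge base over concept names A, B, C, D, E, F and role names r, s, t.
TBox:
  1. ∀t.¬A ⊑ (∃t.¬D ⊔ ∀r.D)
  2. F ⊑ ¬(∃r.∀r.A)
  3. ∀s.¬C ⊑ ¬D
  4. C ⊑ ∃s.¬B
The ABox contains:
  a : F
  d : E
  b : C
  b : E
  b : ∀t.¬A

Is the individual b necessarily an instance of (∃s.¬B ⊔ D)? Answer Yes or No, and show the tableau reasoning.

Yes

1. b : (∃s.¬B ⊔ D)?  L(b) = {C, E, ∀t.¬A} ∪ {(∀s.B ⊓ ¬D)}
   clash {B, ¬B} at an ∃-successor — b ∈ (∃s.¬B ⊔ D)
2. Hence b : (∃s.¬B ⊔ D): entailed.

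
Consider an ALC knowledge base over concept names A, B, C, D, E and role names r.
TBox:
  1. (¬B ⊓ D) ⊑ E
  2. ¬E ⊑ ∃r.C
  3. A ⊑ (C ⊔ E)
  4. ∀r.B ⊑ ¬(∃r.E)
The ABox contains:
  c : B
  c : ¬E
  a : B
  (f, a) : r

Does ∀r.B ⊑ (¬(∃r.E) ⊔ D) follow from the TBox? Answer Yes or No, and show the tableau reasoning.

Yes

1. ∀r.B ⊑ (¬(∃r.E) ⊔ D)  ⇔  (∀r.B ⊓ (∃r.E ⊓ ¬D)) unsat w.r.t. T
   all branches close; clash {E, ¬E} at an ∃-successor
2. Hence ∀r.B ⊑ (¬(∃r.E) ⊔ D): entailed.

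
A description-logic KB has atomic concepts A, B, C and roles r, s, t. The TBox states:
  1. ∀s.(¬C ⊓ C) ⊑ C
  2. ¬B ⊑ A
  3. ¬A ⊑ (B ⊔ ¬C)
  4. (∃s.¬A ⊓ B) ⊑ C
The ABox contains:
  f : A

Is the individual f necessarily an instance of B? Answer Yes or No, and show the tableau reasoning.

No

1. f : B?  L(f) = {A} ∪ {¬B}
   open: L(f) ⊇ {A, ¬B, ∃s.(C ⊔ ¬C)} (+ ∃-successors) — f ∉ B possible
2. Hence f : B: not entailed.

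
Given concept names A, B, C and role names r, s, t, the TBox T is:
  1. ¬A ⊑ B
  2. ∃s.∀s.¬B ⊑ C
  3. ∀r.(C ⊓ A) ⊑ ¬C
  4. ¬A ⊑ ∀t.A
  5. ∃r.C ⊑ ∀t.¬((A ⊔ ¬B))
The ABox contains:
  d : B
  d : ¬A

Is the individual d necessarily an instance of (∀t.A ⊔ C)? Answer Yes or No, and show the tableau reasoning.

Yes

1. d : (∀t.A ⊔ C)?  L(d) = {B, ¬A} ∪ {(∃t.¬A ⊓ ¬C)}
   clash {C, ¬C} at d — d ∈ (∀t.A ⊔ C)
2. Hence d : (∀t.A ⊔ C): entailed.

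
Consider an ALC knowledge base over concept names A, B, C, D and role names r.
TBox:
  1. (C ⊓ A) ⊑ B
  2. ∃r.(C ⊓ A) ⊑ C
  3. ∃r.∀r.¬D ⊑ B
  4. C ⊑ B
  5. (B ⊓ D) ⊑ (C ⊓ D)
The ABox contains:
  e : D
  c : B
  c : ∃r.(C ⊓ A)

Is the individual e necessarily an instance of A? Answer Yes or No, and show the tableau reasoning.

No

1. e : A?  L(e) = {D} ∪ {¬A}
   open: L(e) ⊇ {D, ¬A, ¬B, ¬C, ∀r.(¬C ⊔ ¬A), …} — e ∉ A possible
2. Hence e : A: not entailed.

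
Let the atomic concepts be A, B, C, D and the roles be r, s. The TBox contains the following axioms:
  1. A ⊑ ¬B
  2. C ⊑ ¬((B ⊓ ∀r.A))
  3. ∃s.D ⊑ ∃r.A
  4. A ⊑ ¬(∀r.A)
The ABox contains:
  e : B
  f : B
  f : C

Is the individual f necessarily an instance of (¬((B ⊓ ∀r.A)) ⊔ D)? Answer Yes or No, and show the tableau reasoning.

Yes

1. f : (¬((B ⊓ ∀r.A)) ⊔ D)?  L(f) = {B, C} ∪ {((B ⊓ ∀r.A) ⊓ ¬D)}
   clash {B, ¬B} at f — f ∈ (¬((B ⊓ ∀r.A)) ⊔ D)
2. Hence f : (¬((B ⊓ ∀r.A)) ⊔ D): entailed.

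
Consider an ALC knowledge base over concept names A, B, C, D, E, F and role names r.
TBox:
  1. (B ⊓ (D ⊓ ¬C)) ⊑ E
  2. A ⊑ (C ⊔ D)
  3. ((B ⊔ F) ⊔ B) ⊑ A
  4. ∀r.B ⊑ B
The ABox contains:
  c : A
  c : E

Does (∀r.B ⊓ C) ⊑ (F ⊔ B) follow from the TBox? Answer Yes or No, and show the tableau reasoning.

Yes

1. (∀r.B ⊓ C) ⊑ (F ⊔ B)  ⇔  ((∀r.B ⊓ C) ⊓ (¬F ⊓ ¬B)) unsat w.r.t. T
   all branches close; clash {B, ¬B} at x₀
2. Hence (∀r.B ⊓ C) ⊑ (F ⊔ B): entailed.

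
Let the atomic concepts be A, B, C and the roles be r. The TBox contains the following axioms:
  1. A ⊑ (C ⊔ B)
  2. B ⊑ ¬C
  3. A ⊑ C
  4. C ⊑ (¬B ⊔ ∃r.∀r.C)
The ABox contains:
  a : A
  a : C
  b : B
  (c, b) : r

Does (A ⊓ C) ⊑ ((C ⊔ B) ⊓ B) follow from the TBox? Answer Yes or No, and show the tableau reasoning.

1. (A ⊓ C) ⊑ ((C ⊔ B) ⊓ B)  ⇔  ((A ⊓ C) ⊓ ((¬C ⊓ ¬B) ⊔ ¬B)) unsat w.r.t. T
   apply at x₀: A⊑(C ⊔ B); C⊑(¬B ⊔ ∃r.∀r.C)
   open: L(x₀) ⊇ {A, C, ¬B}
2. Hence (A ⊓ C) ⊑ ((C ⊔ B) ⊓ B): not entailed.

No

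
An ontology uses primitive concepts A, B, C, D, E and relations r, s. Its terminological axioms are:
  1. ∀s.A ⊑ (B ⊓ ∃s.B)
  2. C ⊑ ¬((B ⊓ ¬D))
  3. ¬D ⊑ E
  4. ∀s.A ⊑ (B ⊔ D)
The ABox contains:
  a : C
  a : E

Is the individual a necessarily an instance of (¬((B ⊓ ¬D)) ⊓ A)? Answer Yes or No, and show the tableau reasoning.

No

1. a : (¬((B ⊓ ¬D)) ⊓ A)?  L(a) = {C, E} ∪ {((B ⊓ ¬D) ⊔ ¬A)}
   apply at a: C⊑¬((B ⊓ ¬D))
   open: L(a) ⊇ {C, E, ¬A, ¬B, ∃s.¬A} (+ ∃-successors) — a ∉ (¬((B ⊓ ¬D)) ⊓ A) possible
2. Hence a : (¬((B ⊓ ¬D)) ⊓ A): not entailed.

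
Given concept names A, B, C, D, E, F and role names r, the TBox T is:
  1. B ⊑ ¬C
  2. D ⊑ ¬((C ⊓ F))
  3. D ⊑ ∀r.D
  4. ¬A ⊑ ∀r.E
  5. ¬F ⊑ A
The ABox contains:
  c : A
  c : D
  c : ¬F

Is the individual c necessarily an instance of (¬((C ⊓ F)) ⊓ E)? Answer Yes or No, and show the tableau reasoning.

1. c : (¬((C ⊓ F)) ⊓ E)?  L(c) = {A, D, ¬F} ∪ {((C ⊓ F) ⊔ ¬E)}
   apply at c: D⊑¬((C ⊓ F)); D⊑∀r.D
   open: L(c) ⊇ {A, D, ¬B, ¬E, ¬F, …} — c ∉ (¬((C ⊓ F)) ⊓ E) possible
2. Hence c : (¬((C ⊓ F)) ⊓ E): not entailed.

No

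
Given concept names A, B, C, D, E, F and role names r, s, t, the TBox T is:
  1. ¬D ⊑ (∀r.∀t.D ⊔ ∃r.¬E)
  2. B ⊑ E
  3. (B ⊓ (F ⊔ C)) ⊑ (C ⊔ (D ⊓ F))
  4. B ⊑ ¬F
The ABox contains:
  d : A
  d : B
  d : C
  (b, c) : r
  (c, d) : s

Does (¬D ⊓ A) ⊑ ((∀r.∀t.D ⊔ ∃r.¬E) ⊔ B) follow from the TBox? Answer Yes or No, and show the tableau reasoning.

1. (¬D ⊓ A) ⊑ ((∀r.∀t.D ⊔ ∃r.¬E) ⊔ B)  ⇔  ((¬D ⊓ A) ⊓ ((∃r.∃t.¬D ⊓ ∀r.E) ⊓ ¬B)) unsat w.r.t. T
   all branches close; clash {D, ¬D} at x₀
2. Hence (¬D ⊓ A) ⊑ ((∀r.∀t.D ⊔ ∃r.¬E) ⊔ B): entailed.

Yes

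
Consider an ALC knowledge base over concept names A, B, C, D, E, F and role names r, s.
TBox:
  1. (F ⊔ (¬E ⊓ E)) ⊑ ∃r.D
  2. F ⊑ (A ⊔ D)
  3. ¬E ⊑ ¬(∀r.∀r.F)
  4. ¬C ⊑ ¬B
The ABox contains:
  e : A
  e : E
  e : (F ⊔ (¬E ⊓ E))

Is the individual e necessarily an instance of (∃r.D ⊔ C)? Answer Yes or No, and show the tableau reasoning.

Yes

1. e : (∃r.D ⊔ C)?  L(e) = {A, E, (F ⊔ (¬E ⊓ E))} ∪ {(∀r.¬D ⊓ ¬C)}
   clash {E, ¬E} at e — e ∈ (∃r.D ⊔ C)
2. Hence e : (∃r.D ⊔ C): entailed.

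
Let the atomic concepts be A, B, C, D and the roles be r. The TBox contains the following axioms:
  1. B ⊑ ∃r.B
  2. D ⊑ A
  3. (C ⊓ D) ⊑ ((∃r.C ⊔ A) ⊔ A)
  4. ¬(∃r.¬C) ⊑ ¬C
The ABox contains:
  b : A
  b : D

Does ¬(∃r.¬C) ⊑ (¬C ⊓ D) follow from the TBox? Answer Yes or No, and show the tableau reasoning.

1. ¬(∃r.¬C) ⊑ (¬C ⊓ D)  ⇔  (∀r.C ⊓ (C ⊔ ¬D)) unsat w.r.t. T
   apply at x₀: ¬(∃r.¬C)⊑¬C
   open: L(x₀) ⊇ {¬B, ¬C, ¬D, ∀r.C}
2. Hence ¬(∃r.¬C) ⊑ (¬C ⊓ D): not entailed.

No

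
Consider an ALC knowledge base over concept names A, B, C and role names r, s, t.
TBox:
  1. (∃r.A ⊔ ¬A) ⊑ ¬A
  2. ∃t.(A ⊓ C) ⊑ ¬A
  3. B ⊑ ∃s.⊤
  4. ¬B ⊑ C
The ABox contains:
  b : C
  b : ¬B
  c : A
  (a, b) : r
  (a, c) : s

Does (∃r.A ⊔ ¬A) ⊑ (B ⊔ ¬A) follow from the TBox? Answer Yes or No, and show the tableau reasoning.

Yes

1. (∃r.A ⊔ ¬A) ⊑ (B ⊔ ¬A)  ⇔  ((∃r.A ⊔ ¬A) ⊓ (¬B ⊓ A)) unsat w.r.t. T
   all branches close; clash {A, ¬A} at x₀
2. Hence (∃r.A ⊔ ¬A) ⊑ (B ⊔ ¬A): entailed.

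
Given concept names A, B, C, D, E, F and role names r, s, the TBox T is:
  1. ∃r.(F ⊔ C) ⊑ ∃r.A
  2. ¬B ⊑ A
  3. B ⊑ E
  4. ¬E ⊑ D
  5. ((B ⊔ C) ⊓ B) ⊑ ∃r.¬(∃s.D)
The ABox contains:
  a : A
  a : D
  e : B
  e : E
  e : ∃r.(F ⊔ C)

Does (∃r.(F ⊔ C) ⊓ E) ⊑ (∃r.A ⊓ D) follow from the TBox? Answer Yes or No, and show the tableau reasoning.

No

1. (∃r.(F ⊔ C) ⊓ E) ⊑ (∃r.A ⊓ D)  ⇔  ((∃r.(F ⊔ C) ⊓ E) ⊓ (∀r.¬A ⊔ ¬D)) unsat w.r.t. T
   apply at x₀: ∃r.(F ⊔ C)⊑∃r.A
   open: L(x₀) ⊇ {B, E, ¬D, ∃r.(F ⊔ C), ∃r.A, …} (+ ∃-successors)
2. Hence (∃r.(F ⊔ C) ⊓ E) ⊑ (∃r.A ⊓ D): not entailed.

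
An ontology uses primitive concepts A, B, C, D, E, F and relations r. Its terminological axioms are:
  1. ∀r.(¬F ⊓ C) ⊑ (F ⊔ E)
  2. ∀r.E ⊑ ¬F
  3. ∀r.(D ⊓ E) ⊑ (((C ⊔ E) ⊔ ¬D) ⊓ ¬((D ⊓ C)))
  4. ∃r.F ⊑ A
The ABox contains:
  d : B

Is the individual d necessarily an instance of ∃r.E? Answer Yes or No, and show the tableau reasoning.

No

1. d : ∃r.E?  L(d) = {B} ∪ {∀r.¬E}
   open: L(d) ⊇ {B, ∀r.¬E, ∀r.¬F, ∃r.(F ⊔ ¬C), ∃r.(¬D ⊔ ¬E), …} (+ ∃-successors) — d ∉ ∃r.E possible
2. Hence d : ∃r.E: not entailed.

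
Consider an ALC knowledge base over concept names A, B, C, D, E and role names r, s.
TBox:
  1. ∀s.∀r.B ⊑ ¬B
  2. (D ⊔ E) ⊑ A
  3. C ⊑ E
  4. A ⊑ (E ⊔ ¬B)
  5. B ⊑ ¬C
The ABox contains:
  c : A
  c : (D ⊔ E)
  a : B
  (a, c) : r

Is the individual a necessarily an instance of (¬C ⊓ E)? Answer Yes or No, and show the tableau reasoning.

No

1. a : (¬C ⊓ E)?  L(a) = {B} ∪ {(C ⊔ ¬E)}
   apply at a: B⊑¬C
   open: L(a) ⊇ {B, ¬A, ¬C, ¬D, ¬E, …} (+ ∃-successors) — a ∉ (¬C ⊓ E) possible
2. Hence a : (¬C ⊓ E): not entailed.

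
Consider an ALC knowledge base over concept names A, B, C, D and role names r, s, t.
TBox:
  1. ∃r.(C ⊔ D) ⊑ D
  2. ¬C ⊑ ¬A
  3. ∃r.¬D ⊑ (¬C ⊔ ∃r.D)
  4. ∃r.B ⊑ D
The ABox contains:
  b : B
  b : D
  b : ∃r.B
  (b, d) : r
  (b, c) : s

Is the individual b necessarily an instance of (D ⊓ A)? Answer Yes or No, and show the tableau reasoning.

1. b : (D ⊓ A)?  L(b) = {B, D, ∃r.B} ∪ {(¬D ⊔ ¬A)}
   open: L(b) ⊇ {B, C, D, ¬A, ∀r.D, …} (+ ∃-successors) — b ∉ (D ⊓ A) possible
2. Hence b : (D ⊓ A): not entailed.

No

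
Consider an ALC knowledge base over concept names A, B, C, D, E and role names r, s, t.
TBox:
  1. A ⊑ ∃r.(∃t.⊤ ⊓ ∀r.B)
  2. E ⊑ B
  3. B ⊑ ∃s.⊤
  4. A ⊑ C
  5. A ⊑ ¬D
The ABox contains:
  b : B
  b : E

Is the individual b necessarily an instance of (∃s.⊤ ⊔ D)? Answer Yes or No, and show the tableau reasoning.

1. b : (∃s.⊤ ⊔ D)?  L(b) = {B, E} ∪ {(∀s.⊥ ⊓ ¬D)}
   clash ⊥ at an ∃-successor — b ∈ (∃s.⊤ ⊔ D)
2. Hence b : (∃s.⊤ ⊔ D): entailed.

Yes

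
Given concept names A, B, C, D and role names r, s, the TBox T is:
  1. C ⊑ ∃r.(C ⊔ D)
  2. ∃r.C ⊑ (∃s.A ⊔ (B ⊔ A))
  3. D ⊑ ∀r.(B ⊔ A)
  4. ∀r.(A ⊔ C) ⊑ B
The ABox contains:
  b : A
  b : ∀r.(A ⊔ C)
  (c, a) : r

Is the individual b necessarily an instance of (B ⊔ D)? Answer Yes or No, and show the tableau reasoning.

1. b : (B ⊔ D)?  L(b) = {A, ∀r.(A ⊔ C)} ∪ {(¬B ⊓ ¬D)}
   clash {B, ¬B} at b — b ∈ (B ⊔ D)
2. Hence b : (B ⊔ D): entailed.

Yes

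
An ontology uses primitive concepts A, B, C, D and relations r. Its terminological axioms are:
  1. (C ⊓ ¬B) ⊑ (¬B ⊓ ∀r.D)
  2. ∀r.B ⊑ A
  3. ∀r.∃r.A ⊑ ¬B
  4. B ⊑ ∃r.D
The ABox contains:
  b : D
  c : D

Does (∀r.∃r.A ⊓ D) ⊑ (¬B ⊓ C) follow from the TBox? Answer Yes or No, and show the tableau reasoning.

1. (∀r.∃r.A ⊓ D) ⊑ (¬B ⊓ C)  ⇔  ((∀r.∃r.A ⊓ D) ⊓ (B ⊔ ¬C)) unsat w.r.t. T
   apply at x₀: ∀r.∃r.A⊑¬B
   open: L(x₀) ⊇ {D, ¬B, ¬C, ∀r.∃r.A, ∃r.¬B} (+ ∃-successors)
2. Hence (∀r.∃r.A ⊓ D) ⊑ (¬B ⊓ C): not entailed.

No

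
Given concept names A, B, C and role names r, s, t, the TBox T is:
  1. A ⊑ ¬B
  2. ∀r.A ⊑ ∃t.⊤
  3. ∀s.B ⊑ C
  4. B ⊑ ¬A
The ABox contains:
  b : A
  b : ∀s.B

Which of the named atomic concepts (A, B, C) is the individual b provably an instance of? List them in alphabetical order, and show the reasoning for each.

{A, C}

1. b : A?  L(b) = {A, ∀s.B} ∪ {¬A}
   clash {A, ¬A} at b — b ∈ A
2. b : B?  L(b) = {A, ∀s.B} ∪ {¬B}
   apply at b: ∀s.B⊑C
   open: L(b) ⊇ {A, C, ¬B, ∀s.B, ∃r.¬A} (+ ∃-successors) — b ∉ B possible
3. b : C?  L(b) = {A, ∀s.B} ∪ {¬C}
   clash {C, ¬C} at b — b ∈ C
4. Entailed for b: {A, C}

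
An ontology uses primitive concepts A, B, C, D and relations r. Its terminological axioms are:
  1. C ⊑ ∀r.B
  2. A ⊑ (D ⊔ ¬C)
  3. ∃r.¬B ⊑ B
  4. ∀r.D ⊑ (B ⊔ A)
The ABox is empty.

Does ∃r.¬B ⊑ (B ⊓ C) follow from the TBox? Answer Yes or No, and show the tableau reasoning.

No

1. ∃r.¬B ⊑ (B ⊓ C)  ⇔  (∃r.¬B ⊓ (¬B ⊔ ¬C)) unsat w.r.t. T
   apply at x₀: ∃r.¬B⊑B
   open: L(x₀) ⊇ {B, ¬A, ¬C, ∃r.¬B, ∃r.¬D} (+ ∃-successors)
2. Hence ∃r.¬B ⊑ (B ⊓ C): not entailed.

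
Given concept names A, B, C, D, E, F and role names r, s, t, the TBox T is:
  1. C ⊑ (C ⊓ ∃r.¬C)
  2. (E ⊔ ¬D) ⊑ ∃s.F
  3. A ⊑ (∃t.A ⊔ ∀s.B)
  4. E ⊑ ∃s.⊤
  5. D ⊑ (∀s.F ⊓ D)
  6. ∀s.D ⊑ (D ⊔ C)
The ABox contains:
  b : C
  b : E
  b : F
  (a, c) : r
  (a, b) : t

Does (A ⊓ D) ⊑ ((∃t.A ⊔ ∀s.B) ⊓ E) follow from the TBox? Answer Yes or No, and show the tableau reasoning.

1. (A ⊓ D) ⊑ ((∃t.A ⊔ ∀s.B) ⊓ E)  ⇔  ((A ⊓ D) ⊓ ((∀t.¬A ⊓ ∃s.¬B) ⊔ ¬E)) unsat w.r.t. T
   apply at x₀: A⊑(∃t.A ⊔ ∀s.B); D⊑(∀s.F ⊓ D)
   open: L(x₀) ⊇ {A, D, ¬C, ¬E, ∀s.F, …} (+ ∃-successors)
2. Hence (A ⊓ D) ⊑ ((∃t.A ⊔ ∀s.B) ⊓ E): not entailed.

No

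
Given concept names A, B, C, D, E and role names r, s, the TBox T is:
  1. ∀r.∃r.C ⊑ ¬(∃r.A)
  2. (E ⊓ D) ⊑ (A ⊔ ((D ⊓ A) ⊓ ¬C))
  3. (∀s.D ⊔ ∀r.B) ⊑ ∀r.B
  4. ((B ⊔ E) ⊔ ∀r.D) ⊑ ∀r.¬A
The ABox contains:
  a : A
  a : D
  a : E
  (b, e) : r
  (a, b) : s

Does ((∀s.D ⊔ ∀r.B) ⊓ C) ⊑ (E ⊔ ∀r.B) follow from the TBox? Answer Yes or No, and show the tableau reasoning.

1. ((∀s.D ⊔ ∀r.B) ⊓ C) ⊑ (E ⊔ ∀r.B)  ⇔  (((∀s.D ⊔ ∀r.B) ⊓ C) ⊓ (¬E ⊓ ∃r.¬B)) unsat w.r.t. T
   all branches close; clash {C, ¬C} at x₀
2. Hence ((∀s.D ⊔ ∀r.B) ⊓ C) ⊑ (E ⊔ ∀r.B): entailed.

Yes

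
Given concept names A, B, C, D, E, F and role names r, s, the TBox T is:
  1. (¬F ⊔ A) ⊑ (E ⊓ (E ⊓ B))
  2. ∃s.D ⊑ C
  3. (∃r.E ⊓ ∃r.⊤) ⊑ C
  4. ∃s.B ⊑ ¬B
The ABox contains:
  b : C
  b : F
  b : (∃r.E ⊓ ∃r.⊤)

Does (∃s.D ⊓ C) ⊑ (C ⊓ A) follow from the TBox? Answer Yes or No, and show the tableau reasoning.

No

1. (∃s.D ⊓ C) ⊑ (C ⊓ A)  ⇔  ((∃s.D ⊓ C) ⊓ (¬C ⊔ ¬A)) unsat w.r.t. T
   open: L(x₀) ⊇ {C, F, ¬A, ∀s.¬B, ∃s.D} (+ ∃-successors)
2. Hence (∃s.D ⊓ C) ⊑ (C ⊓ A): not entailed.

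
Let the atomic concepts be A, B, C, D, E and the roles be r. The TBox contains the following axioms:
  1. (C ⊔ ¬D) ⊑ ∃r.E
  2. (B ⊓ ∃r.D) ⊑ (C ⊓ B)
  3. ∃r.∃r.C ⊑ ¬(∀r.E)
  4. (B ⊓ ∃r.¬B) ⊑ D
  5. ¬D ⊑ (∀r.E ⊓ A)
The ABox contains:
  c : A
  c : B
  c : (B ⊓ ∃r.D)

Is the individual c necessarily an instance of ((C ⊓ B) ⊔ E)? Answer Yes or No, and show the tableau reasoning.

1. c : ((C ⊓ B) ⊔ E)?  L(c) = {A, B, (B ⊓ ∃r.D)} ∪ {((¬C ⊔ ¬B) ⊓ ¬E)}
   clash {B, ¬B} at c — c ∈ ((C ⊓ B) ⊔ E)
2. Hence c : ((C ⊓ B) ⊔ E): entailed.

Yes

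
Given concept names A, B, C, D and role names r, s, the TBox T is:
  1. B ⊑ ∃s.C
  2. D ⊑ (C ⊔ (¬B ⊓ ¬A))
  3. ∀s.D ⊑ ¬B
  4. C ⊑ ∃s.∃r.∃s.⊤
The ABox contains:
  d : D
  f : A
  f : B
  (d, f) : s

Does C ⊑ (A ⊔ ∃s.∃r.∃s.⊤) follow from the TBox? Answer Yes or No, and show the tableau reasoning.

1. C ⊑ (A ⊔ ∃s.∃r.∃s.⊤)  ⇔  (C ⊓ (¬A ⊓ ∀s.∀r.∀s.⊥)) unsat w.r.t. T
   all branches close; clash ⊥ at an ∃-successor
2. Hence C ⊑ (A ⊔ ∃s.∃r.∃s.⊤): entailed.

Yes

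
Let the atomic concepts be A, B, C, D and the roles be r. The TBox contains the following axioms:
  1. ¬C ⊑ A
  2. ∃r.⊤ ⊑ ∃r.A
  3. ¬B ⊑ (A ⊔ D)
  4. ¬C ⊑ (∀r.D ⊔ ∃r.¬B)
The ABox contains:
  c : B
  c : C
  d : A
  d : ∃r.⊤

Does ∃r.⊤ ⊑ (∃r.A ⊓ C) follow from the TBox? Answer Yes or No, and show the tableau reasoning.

No

1. ∃r.⊤ ⊑ (∃r.A ⊓ C)  ⇔  (∃r.⊤ ⊓ (∀r.¬A ⊔ ¬C)) unsat w.r.t. T
   apply at x₀: ∃r.⊤⊑∃r.A
   open: L(x₀) ⊇ {A, B, ¬C, ∀r.D, ∃r.A, …} (+ ∃-successors)
2. Hence ∃r.⊤ ⊑ (∃r.A ⊓ C): not entailed.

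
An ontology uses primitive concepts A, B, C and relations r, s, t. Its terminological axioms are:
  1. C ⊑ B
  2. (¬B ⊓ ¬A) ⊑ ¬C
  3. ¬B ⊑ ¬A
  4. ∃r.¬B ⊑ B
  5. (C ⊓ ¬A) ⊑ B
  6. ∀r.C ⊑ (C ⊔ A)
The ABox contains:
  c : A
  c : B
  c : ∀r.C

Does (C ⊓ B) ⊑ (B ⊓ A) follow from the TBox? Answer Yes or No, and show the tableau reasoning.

1. (C ⊓ B) ⊑ (B ⊓ A)  ⇔  ((C ⊓ B) ⊓ (¬B ⊔ ¬A)) unsat w.r.t. T
   open: L(x₀) ⊇ {B, C, ¬A, ∃r.¬C} (+ ∃-successors)
2. Hence (C ⊓ B) ⊑ (B ⊓ A): not entailed.

No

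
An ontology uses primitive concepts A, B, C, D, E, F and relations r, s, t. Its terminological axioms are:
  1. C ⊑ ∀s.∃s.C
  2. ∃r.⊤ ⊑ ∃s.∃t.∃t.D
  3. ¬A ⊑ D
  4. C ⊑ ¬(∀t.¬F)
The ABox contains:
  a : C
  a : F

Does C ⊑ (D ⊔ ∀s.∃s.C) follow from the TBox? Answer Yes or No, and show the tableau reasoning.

1. C ⊑ (D ⊔ ∀s.∃s.C)  ⇔  (C ⊓ (¬D ⊓ ∃s.∀s.¬C)) unsat w.r.t. T
   all branches close; clash {D, ¬D} at x₀
2. Hence C ⊑ (D ⊔ ∀s.∃s.C): entailed.

Yes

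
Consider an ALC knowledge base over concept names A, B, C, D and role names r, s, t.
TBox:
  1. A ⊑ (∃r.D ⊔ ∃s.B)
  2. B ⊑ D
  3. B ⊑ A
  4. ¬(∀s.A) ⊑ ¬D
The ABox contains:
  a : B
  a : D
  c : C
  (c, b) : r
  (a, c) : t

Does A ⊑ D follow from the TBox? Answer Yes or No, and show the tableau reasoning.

No

1. A ⊑ D  ⇔  (A ⊓ ¬D) unsat w.r.t. T
   apply at x₀: A⊑(∃r.D ⊔ ∃s.B)
   open: L(x₀) ⊇ {A, ¬B, ¬D, ∃r.D} (+ ∃-successors)
2. Hence A ⊑ D: not entailed.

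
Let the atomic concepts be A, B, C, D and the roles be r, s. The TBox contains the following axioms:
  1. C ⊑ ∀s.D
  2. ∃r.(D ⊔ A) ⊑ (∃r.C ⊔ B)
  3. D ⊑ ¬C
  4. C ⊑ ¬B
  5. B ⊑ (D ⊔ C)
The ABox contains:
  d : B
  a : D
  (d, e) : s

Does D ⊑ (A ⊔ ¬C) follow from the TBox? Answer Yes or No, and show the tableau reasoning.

1. D ⊑ (A ⊔ ¬C)  ⇔  (D ⊓ (¬A ⊓ C)) unsat w.r.t. T
   all branches close; clash {C, ¬C} at x₀
2. Hence D ⊑ (A ⊔ ¬C): entailed.

Yes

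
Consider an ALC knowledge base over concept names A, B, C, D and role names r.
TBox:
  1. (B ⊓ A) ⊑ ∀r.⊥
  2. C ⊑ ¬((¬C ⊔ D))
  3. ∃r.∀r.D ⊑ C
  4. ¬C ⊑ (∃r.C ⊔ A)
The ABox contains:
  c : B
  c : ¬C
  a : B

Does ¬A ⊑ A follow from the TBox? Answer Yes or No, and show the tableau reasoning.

1. ¬A ⊑ A  ⇔  (¬A ⊓ ¬A) unsat w.r.t. T
   open: L(x₀) ⊇ {C, ¬A, ¬D}
2. Hence ¬A ⊑ A: not entailed.

No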